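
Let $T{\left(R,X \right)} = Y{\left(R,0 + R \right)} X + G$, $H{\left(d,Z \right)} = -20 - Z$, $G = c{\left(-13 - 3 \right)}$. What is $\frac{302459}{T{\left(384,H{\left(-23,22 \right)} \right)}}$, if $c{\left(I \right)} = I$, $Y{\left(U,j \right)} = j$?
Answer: $- \frac{302459}{16144} \approx -18.735$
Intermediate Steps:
$G = -16$ ($G = -13 - 3 = -16$)
$T{\left(R,X \right)} = -16 + R X$ ($T{\left(R,X \right)} = \left(0 + R\right) X - 16 = R X - 16 = -16 + R X$)
$\frac{302459}{T{\left(384,H{\left(-23,22 \right)} \right)}} = \frac{302459}{-16 + 384 \left(-20 - 22\right)} = \frac{302459}{-16 + 384 \left(-42\right)} = \frac{302459}{-16 - 16128} = \frac{302459}{-16144} = 302459 \left(- \frac{1}{16144}\right) = - \frac{302459}{16144}$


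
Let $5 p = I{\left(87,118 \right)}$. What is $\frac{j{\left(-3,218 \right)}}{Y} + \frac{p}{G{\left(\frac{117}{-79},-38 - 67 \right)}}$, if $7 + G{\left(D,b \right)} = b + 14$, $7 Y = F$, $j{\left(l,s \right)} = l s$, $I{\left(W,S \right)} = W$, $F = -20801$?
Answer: $\frac{433533}{10192490} \approx 0.042535$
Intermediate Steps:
$Y = - \frac{20801}{7}$ ($Y = \frac{1}{7} \left(-20801\right) = - \frac{20801}{7} \approx -2971.6$)
$p = \frac{87}{5}$ ($p = \frac{1}{5} \cdot 87 = \frac{87}{5} \approx 17.4$)
$G{\left(D,b \right)} = 7 + b$ ($G{\left(D,b \right)} = -7 + \left(b + 14\right) = -7 + \left(14 + b\right) = 7 + b$)
$\frac{j{\left(-3,218 \right)}}{Y} + \frac{p}{G{\left(\frac{117}{-79},-38 - 67 \right)}} = \frac{\left(-3\right) 218}{- \frac{20801}{7}} + \frac{87}{5 \left(7 - 105\right)} = \left(-654\right) \left(- \frac{7}{20801}\right) + \frac{87}{5 \left(7 - 105\right)} = \frac{4578}{20801} + \frac{87}{5 \left(7 - 105\right)} = \frac{4578}{20801} + \frac{87}{5 \left(-98\right)} = \frac{4578}{20801} + \frac{87}{5} \left(- \frac{1}{98}\right) = \frac{4578}{20801} - \frac{87}{490} = \frac{433533}{10192490}$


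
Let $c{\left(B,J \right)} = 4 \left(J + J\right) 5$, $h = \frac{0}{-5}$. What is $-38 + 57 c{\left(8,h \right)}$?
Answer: $-38$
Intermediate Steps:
$h = 0$ ($h = 0 \left(- \frac{1}{5}\right) = 0$)
$c{\left(B,J \right)} = 40 J$ ($c{\left(B,J \right)} = 4 \cdot 2 J 5 = 8 J 5 = 40 J$)
$-38 + 57 c{\left(8,h \right)} = -38 + 57 \cdot 40 \cdot 0 = -38 + 57 \cdot 0 = -38 + 0 = -38$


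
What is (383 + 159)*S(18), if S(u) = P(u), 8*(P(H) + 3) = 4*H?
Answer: 3252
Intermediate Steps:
P(H) = -3 + H/2 (P(H) = -3 + (4*H)/8 = -3 + H/2)
S(u) = -3 + u/2
(383 + 159)*S(18) = (383 + 159)*(-3 + (½)*18) = 542*(-3 + 9) = 542*6 = 3252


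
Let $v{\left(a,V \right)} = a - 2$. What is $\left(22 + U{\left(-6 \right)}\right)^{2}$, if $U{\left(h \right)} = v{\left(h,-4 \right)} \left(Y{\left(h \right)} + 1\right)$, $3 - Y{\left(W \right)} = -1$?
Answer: $324$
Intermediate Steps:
$v{\left(a,V \right)} = -2 + a$
$Y{\left(W \right)} = 4$ ($Y{\left(W \right)} = 3 - -1 = 3 + 1 = 4$)
$U{\left(h \right)} = -10 + 5 h$ ($U{\left(h \right)} = \left(-2 + h\right) \left(4 + 1\right) = \left(-2 + h\right) 5 = -10 + 5 h$)
$\left(22 + U{\left(-6 \right)}\right)^{2} = \left(22 + \left(-10 + 5 \left(-6\right)\right)\right)^{2} = \left(22 - 40\right)^{2} = \left(-18\right)^{2} = 324$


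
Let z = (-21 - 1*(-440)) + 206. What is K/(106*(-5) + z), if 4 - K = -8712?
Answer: 8716/95 ≈ 91.747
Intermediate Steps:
z = 625 (z = (-21 + 440) + 206 = 419 + 206 = 625)
K = 8716 (K = 4 - 1*(-8712) = 4 + 8712 = 8716)
K/(106*(-5) + z) = 8716/(106*(-5) + 625) = 8716/(-530 + 625) = 8716/95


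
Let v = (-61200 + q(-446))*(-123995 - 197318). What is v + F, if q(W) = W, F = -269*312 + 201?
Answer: 19807577471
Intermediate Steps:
F = -83727 (F = -83928 + 201 = -83727)
v = 19807661198 (v = (-61200 - 446)*(-123995 - 197318) = -61646*(-321313) = 19807661198)
v + F = 19807661198 - 83727 = 19807577471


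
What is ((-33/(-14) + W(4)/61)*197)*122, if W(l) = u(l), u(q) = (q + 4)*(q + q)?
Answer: 573073/7 ≈ 81868.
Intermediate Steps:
u(q) = 2*q*(4 + q) (u(q) = (4 + q)*(2*q) = 2*q*(4 + q))
W(l) = 2*l*(4 + l)
((-33/(-14) + W(4)/61)*197)*122 = ((-33/(-14) + (2*4*(4 + 4))/61)*197)*122 = ((-33*(-1/14) + (2*4*8)*(1/61))*197)*122 = ((33/14 + 64*(1/61))*197)*122 = ((33/14 + 64/61)*197)*122 = ((2909/854)*197)*122 = (573073/854)*122 = 573073/7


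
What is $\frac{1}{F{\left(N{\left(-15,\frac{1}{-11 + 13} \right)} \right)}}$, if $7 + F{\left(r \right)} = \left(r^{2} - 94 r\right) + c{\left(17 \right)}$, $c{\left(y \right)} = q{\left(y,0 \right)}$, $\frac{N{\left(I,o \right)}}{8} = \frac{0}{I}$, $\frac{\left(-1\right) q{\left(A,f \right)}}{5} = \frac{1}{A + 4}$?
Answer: $- \frac{21}{152} \approx -0.13816$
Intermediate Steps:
$q{\left(A,f \right)} = - \frac{5}{4 + A}$ ($q{\left(A,f \right)} = - \frac{5}{A + 4} = - \frac{5}{4 + A}$)
$N{\left(I,o \right)} = 0$ ($N{\left(I,o \right)} = 8 \frac{0}{I} = 8 \cdot 0 = 0$)
$c{\left(y \right)} = - \frac{5}{4 + y}$
$F{\left(r \right)} = - \frac{152}{21} + r^{2} - 94 r$ ($F{\left(r \right)} = -7 - \left(- r^{2} + \frac{5}{4 + 17} + 94 r\right) = -7 - \left(\frac{5}{21} - r^{2} + 94 r\right) = - \frac{152}{21} + r^{2} - 94 r$)
$\frac{1}{F{\left(N{\left(-15,\frac{1}{-11 + 13} \right)} \right)}} = \frac{1}{- \frac{152}{21} + 0^{2} - 0} = \frac{1}{- \frac{152}{21} + 0 + 0} = \frac{1}{- \frac{152}{21}} = - \frac{21}{152}$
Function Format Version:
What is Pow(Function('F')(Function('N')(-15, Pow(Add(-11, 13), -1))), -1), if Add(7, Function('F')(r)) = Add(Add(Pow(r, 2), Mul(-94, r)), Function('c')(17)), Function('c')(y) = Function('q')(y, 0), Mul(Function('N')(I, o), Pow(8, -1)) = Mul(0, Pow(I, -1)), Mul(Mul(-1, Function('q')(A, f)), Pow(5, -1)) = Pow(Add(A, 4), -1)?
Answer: Rational(-21, 152) ≈ -0.13816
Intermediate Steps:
Function('q')(A, f) = Mul(-5, Pow(Add(4, A), -1)) (Function('q')(A, f) = Mul(-5, Pow(Add(A, 4), -1)) = Mul(-5, Pow(Add(4, A), -1)))
Function('N')(I, o) = 0 (Function('N')(I, o) = Mul(8, Mul(0, Pow(I, -1))) = Mul(8, 0) = 0)
Function('c')(y) = Mul(-5, Pow(Add(4, y), -1))
Function('F')(r) = Add(Rational(-152, 21), Pow(r, 2), Mul(-94, r)) (Function('F')(r) = Add(-7, Add(Add(Pow(r, 2), Mul(-94, r)), Mul(-5, Pow(Add(4, 17), -1)))) = Add(-7, Add(Add(Pow(r, 2), Mul(-94, r)), Mul(-5, Pow(21, -1)))) = Add(-7, Add(Add(Pow(r, 2), Mul(-94, r)), Mul(-5, Rational(1, 21)))) = Add(-7, Add(Add(Pow(r, 2), Mul(-94, r)), Rational(-5, 21))) = Add(-7, Add(Rational(-5, 21), Pow(r, 2), Mul(-94, r))) = Add(Rational(-152, 21), Pow(r, 2), Mul(-94, r)))
Pow(Function('F')(Function('N')(-15, Pow(Add(-11, 13), -1))), -1) = Pow(Add(Rational(-152, 21), Pow(0, 2), Mul(-94, 0)), -1) = Pow(Add(Rational(-152, 21), 0, 0), -1) = Pow(Rational(-152, 21), -1) = Rational(-21, 152)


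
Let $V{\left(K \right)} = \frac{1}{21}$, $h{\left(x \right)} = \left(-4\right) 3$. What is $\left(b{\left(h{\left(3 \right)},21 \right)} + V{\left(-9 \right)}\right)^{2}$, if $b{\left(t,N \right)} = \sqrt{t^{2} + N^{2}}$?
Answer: $\frac{257986}{441} + \frac{2 \sqrt{65}}{7} \approx 587.31$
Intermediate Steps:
$h{\left(x \right)} = -12$
$b{\left(t,N \right)} = \sqrt{N^{2} + t^{2}}$
$V{\left(K \right)} = \frac{1}{21}$
$\left(b{\left(h{\left(3 \right)},21 \right)} + V{\left(-9 \right)}\right)^{2} = \left(\sqrt{21^{2} + \left(-12\right)^{2}} + \frac{1}{21}\right)^{2} = \left(\sqrt{441 + 144} + \frac{1}{21}\right)^{2} = \left(\sqrt{585} + \frac{1}{21}\right)^{2} = \left(3 \sqrt{65} + \frac{1}{21}\right)^{2} = \left(\frac{1}{21} + 3 \sqrt{65}\right)^{2}$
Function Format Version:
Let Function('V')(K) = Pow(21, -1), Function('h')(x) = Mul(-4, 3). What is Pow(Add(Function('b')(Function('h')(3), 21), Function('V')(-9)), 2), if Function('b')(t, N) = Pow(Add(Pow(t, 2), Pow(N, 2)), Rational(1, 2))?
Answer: Add(Rational(257986, 441), Mul(Rational(2, 7), Pow(65, Rational(1, 2)))) ≈ 587.31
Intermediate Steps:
Function('h')(x) = -12
Function('b')(t, N) = Pow(Add(Pow(N, 2), Pow(t, 2)), Rational(1, 2))
Function('V')(K) = Rational(1, 21)
Pow(Add(Function('b')(Function('h')(3), 21), Function('V')(-9)), 2) = Pow(Add(Pow(Add(Pow(21, 2), Pow(-12, 2)), Rational(1, 2)), Rational(1, 21)), 2) = Pow(Add(Pow(Add(441, 144), Rational(1, 2)), Rational(1, 21)), 2) = Pow(Add(Pow(585, Rational(1, 2)), Rational(1, 21)), 2) = Pow(Add(Mul(3, Pow(65, Rational(1, 2))), Rational(1, 21)), 2) = Pow(Add(Rational(1, 21), Mul(3, Pow(65, Rational(1, 2)))), 2)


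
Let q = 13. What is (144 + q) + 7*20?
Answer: 297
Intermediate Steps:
(144 + q) + 7*20 = (144 + 13) + 7*20 = 157 + 140 = 297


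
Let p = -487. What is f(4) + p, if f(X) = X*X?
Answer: -471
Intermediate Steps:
f(X) = X**2
f(4) + p = 4**2 - 487 = 16 - 487 = -471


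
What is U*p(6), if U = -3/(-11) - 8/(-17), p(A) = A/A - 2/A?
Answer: 278/561 ≈ 0.49554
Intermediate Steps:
p(A) = 1 - 2/A
U = 139/187 (U = -3*(-1/11) - 8*(-1/17) = 3/11 + 8/17 = 139/187 ≈ 0.74332)
U*p(6) = 139*((-2 + 6)/6)/187 = 139*((⅙)*4)/187 = (139/187)*(⅔) = 278/561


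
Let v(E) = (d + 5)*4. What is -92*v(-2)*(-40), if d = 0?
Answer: 73600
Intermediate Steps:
v(E) = 20 (v(E) = (0 + 5)*4 = 5*4 = 20)
-92*v(-2)*(-40) = -92*20*(-40) = -1840*(-40) = 73600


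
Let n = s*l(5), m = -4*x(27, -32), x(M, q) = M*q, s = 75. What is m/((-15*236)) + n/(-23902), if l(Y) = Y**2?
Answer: -7436901/7051090 ≈ -1.0547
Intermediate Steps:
m = 3456 (m = -108*(-32) = -4*(-864) = 3456)
n = 1875 (n = 75*5**2 = 75*25 = 1875)
m/((-15*236)) + n/(-23902) = 3456/((-15*236)) + 1875/(-23902) = 3456/(-3540) + 1875*(-1/23902) = 3456*(-1/3540) - 1875/23902 = -288/295 - 1875/23902 = -7436901/7051090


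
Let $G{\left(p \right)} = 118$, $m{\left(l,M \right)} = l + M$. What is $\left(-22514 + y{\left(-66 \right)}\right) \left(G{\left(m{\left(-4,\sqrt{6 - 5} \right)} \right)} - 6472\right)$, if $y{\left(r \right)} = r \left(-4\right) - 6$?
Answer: $141414624$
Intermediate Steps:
$m{\left(l,M \right)} = M + l$
$y{\left(r \right)} = -6 - 4 r$ ($y{\left(r \right)} = - 4 r - 6 = -6 - 4 r$)
$\left(-22514 + y{\left(-66 \right)}\right) \left(G{\left(m{\left(-4,\sqrt{6 - 5} \right)} \right)} - 6472\right) = \left(-22514 - -258\right) \left(118 - 6472\right) = \left(-22514 + \left(-6 + 264\right)\right) \left(-6354\right) = \left(-22514 + 258\right) \left(-6354\right) = \left(-22256\right) \left(-6354\right) = 141414624$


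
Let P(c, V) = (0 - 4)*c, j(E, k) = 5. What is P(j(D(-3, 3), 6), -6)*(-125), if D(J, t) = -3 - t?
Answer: 2500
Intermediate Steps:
P(c, V) = -4*c
P(j(D(-3, 3), 6), -6)*(-125) = -4*5*(-125) = -20*(-125) = 2500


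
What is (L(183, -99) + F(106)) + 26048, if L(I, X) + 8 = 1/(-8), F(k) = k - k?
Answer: 208319/8 ≈ 26040.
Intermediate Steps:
F(k) = 0
L(I, X) = -65/8 (L(I, X) = -8 + 1/(-8) = -8 - ⅛ = -65/8)
(L(183, -99) + F(106)) + 26048 = (-65/8 + 0) + 26048 = -65/8 + 26048 = 208319/8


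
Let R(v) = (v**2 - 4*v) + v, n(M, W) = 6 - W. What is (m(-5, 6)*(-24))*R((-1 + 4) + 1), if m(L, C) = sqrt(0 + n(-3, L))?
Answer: -96*sqrt(11) ≈ -318.40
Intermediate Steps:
m(L, C) = sqrt(6 - L) (m(L, C) = sqrt(0 + (6 - L)) = sqrt(6 - L))
R(v) = v**2 - 3*v
(m(-5, 6)*(-24))*R((-1 + 4) + 1) = (sqrt(6 - 1*(-5))*(-24))*(((-1 + 4) + 1)*(-3 + ((-1 + 4) + 1))) = (sqrt(6 + 5)*(-24))*((3 + 1)*(-3 + (3 + 1))) = (sqrt(11)*(-24))*(4*(-3 + 4)) = (-24*sqrt(11))*(4*1) = -24*sqrt(11)*4 = -96*sqrt(11)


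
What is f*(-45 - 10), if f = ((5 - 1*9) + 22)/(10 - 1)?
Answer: -110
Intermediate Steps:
f = 2 (f = ((5 - 9) + 22)/9 = (-4 + 22)*(⅑) = 18*(⅑) = 2)
f*(-45 - 10) = 2*(-45 - 10) = 2*(-55) = -110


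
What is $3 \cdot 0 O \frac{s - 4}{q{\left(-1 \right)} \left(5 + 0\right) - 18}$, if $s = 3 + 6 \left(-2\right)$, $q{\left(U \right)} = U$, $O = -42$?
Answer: $0$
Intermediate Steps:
$s = -9$ ($s = 3 - 12 = -9$)
$3 \cdot 0 O \frac{s - 4}{q{\left(-1 \right)} \left(5 + 0\right) - 18} = 3 \cdot 0 \left(-42\right) \frac{-9 - 4}{- (5 + 0) - 18} = 0 \left(-42\right) \left(- \frac{13}{\left(-1\right) 5 - 18}\right) = 0 \left(- \frac{13}{-5 - 18}\right) = 0 \left(- \frac{13}{-23}\right) = 0 \left(\left(-13\right) \left(- \frac{1}{23}\right)\right) = 0 \cdot \frac{13}{23} = 0$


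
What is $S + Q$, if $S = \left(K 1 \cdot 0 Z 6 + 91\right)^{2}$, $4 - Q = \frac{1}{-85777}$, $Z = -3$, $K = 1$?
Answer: $\frac{710662446}{85777} \approx 8285.0$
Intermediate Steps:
$Q = \frac{343109}{85777}$ ($Q = 4 - \frac{1}{-85777} = 4 - - \frac{1}{85777} = 4 + \frac{1}{85777} = \frac{343109}{85777} \approx 4.0$)
$S = 8281$ ($S = \left(1 \cdot 1 \cdot 0 \left(\left(-3\right) 6\right) + 91\right)^{2} = \left(1 \cdot 0 \left(-18\right) + 91\right)^{2} = \left(0 \left(-18\right) + 91\right)^{2} = \left(0 + 91\right)^{2} = 91^{2} = 8281$)
$S + Q = 8281 + \frac{343109}{85777} = \frac{710662446}{85777}$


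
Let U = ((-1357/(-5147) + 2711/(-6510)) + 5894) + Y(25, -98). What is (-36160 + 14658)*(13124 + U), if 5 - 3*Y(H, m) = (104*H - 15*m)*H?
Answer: 5366452512474287/16753485 ≈ 3.2032e+8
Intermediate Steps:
Y(H, m) = 5/3 - H*(-15*m + 104*H)/3 (Y(H, m) = 5/3 - (104*H - 15*m)*H/3 = 5/3 - (-15*m + 104*H)*H/3 = 5/3 - H*(-15*m + 104*H)/3)
U = -938903925817/33506970 (U = ((-1357/(-5147) + 2711/(-6510)) + 5894) + (5/3 - 104/3*25² + 5*25*(-98)) = ((-1357*(-1/5147) + 2711*(-1/6510)) + 5894) + (5/3 - 104/3*625 - 12250) = ((1357/5147 - 2711/6510) + 5894) + (5/3 - 65000/3 - 12250) = (-5119447/33506970 + 5894) - 33915 = 197484961733/33506970 - 33915 = -938903925817/33506970 ≈ -28021.)
(-36160 + 14658)*(13124 + U) = (-36160 + 14658)*(13124 - 938903925817/33506970) = -21502*(-499158451537/33506970) = 5366452512474287/16753485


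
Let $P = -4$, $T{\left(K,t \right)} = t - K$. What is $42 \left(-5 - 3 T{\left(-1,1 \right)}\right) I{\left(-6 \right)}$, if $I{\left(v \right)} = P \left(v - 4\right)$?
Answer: $-18480$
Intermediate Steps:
$I{\left(v \right)} = 16 - 4 v$ ($I{\left(v \right)} = - 4 \left(v - 4\right) = - 4 \left(-4 + v\right) = 16 - 4 v$)
$42 \left(-5 - 3 T{\left(-1,1 \right)}\right) I{\left(-6 \right)} = 42 \left(-5 - 3 \left(1 - -1\right)\right) \left(16 - -24\right) = 42 \left(-5 - 3 \left(1 + 1\right)\right) \left(16 + 24\right) = 42 \left(-5 - 6\right) 40 = 42 \left(-11\right) 40 = \left(-462\right) 40 = -18480$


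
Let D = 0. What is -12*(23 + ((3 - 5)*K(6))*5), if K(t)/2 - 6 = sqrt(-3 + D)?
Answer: 1164 + 240*I*sqrt(3) ≈ 1164.0 + 415.69*I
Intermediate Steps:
K(t) = 12 + 2*I*sqrt(3) (K(t) = 12 + 2*sqrt(-3 + 0) = 12 + 2*sqrt(-3) = 12 + 2*(I*sqrt(3)) = 12 + 2*I*sqrt(3))
-12*(23 + ((3 - 5)*K(6))*5) = -12*(23 + ((3 - 5)*(12 + 2*I*sqrt(3)))*5) = -12*(23 - 2*(12 + 2*I*sqrt(3))*5) = -12*(23 + (-24 - 4*I*sqrt(3))*5) = -12*(23 + (-120 - 20*I*sqrt(3))) = -12*(-97 - 20*I*sqrt(3)) = 1164 + 240*I*sqrt(3)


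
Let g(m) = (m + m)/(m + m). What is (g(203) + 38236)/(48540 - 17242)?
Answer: 38237/31298 ≈ 1.2217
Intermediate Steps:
g(m) = 1 (g(m) = (2*m)/((2*m)) = (2*m)*(1/(2*m)) = 1)
(g(203) + 38236)/(48540 - 17242) = (1 + 38236)/(48540 - 17242) = 38237/31298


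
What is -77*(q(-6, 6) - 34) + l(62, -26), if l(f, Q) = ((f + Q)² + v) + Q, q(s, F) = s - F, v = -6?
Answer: 4806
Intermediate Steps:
l(f, Q) = -6 + Q + (Q + f)² (l(f, Q) = ((f + Q)² - 6) + Q = ((Q + f)² - 6) + Q = (-6 + (Q + f)²) + Q = -6 + Q + (Q + f)²)
-77*(q(-6, 6) - 34) + l(62, -26) = -77*((-6 - 1*6) - 34) + (-6 - 26 + (-26 + 62)²) = -77*((-6 - 6) - 34) + (-6 - 26 + 36²) = -77*(-12 - 34) + (-6 - 26 + 1296) = -77*(-46) + 1264 = 3542 + 1264 = 4806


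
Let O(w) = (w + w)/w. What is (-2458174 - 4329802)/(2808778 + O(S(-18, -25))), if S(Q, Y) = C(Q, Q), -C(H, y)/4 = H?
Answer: -130538/54015 ≈ -2.4167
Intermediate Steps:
C(H, y) = -4*H
S(Q, Y) = -4*Q
O(w) = 2 (O(w) = (2*w)/w = 2)
(-2458174 - 4329802)/(2808778 + O(S(-18, -25))) = (-2458174 - 4329802)/(2808778 + 2) = -6787976/2808780 = -6787976*1/2808780 = -130538/54015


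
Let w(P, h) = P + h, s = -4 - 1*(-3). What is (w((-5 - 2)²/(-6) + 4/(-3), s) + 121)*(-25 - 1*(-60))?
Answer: 7735/2 ≈ 3867.5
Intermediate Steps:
s = -1 (s = -4 + 3 = -1)
(w((-5 - 2)²/(-6) + 4/(-3), s) + 121)*(-25 - 1*(-60)) = ((((-5 - 2)²/(-6) + 4/(-3)) - 1) + 121)*(-25 - 1*(-60)) = ((((-7)²*(-⅙) + 4*(-⅓)) - 1) + 121)*(-25 + 60) = (((49*(-⅙) - 4/3) - 1) + 121)*35 = (((-49/6 - 4/3) - 1) + 121)*35 = ((-19/2 - 1) + 121)*35 = (-21/2 + 121)*35 = (221/2)*35 = 7735/2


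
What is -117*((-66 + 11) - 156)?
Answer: 24687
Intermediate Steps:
-117*((-66 + 11) - 156) = -117*(-55 - 156) = -117*(-211) = 24687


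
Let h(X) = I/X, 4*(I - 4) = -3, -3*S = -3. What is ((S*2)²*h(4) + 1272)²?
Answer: 26020201/16 ≈ 1.6263e+6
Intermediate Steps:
S = 1 (S = -⅓*(-3) = 1)
I = 13/4 (I = 4 + (¼)*(-3) = 4 - ¾ = 13/4 ≈ 3.2500)
h(X) = 13/(4*X)
((S*2)²*h(4) + 1272)² = ((1*2)²*((13/4)/4) + 1272)² = (2²*((13/4)*(¼)) + 1272)² = (4*(13/16) + 1272)² = (13/4 + 1272)² = (5101/4)² = 26020201/16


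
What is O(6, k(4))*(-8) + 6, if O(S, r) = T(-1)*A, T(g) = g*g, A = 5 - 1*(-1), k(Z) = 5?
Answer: -42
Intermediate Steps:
A = 6 (A = 5 + 1 = 6)
T(g) = g**2
O(S, r) = 6 (O(S, r) = (-1)**2*6 = 1*6 = 6)
O(6, k(4))*(-8) + 6 = 6*(-8) + 6 = -48 + 6 = -42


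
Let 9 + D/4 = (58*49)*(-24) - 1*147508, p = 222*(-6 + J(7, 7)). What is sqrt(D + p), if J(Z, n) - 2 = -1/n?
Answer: I*sqrt(42327166)/7 ≈ 929.42*I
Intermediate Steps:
J(Z, n) = 2 - 1/n
p = -6438/7 (p = 222*(-6 + (2 - 1/7)) = 222*(-6 + 13/7) = 222*(-29/7) = -6438/7 ≈ -919.71)
D = -862900 (D = -36 + 4*((58*49)*(-24) - 1*147508) = -36 + 4*(2842*(-24) - 147508) = -36 + 4*(-68208 - 147508) = -36 + 4*(-215716) = -36 - 862864 = -862900)
sqrt(D + p) = sqrt(-862900 - 6438/7) = sqrt(-6046738/7) = I*sqrt(42327166)/7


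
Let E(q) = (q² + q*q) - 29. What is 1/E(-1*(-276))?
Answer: 1/152323 ≈ 6.5650e-6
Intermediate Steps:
E(q) = -29 + 2*q² (E(q) = (q² + q²) - 29 = 2*q² - 29 = -29 + 2*q²)
1/E(-1*(-276)) = 1/(-29 + 2*(-1*(-276))²) = 1/(-29 + 2*276²) = 1/(-29 + 2*76176) = 1/(-29 + 152352) = 1/152323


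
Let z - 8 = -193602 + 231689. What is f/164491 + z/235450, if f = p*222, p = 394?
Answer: 5372125049/7745881190 ≈ 0.69355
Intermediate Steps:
f = 87468 (f = 394*222 = 87468)
z = 38095 (z = 8 + (-193602 + 231689) = 8 + 38087 = 38095)
f/164491 + z/235450 = 87468/164491 + 38095/235450 = 87468*(1/164491) + 38095*(1/235450) = 87468/164491 + 7619/47090 = 5372125049/7745881190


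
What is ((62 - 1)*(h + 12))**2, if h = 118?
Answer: 62884900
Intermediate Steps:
((62 - 1)*(h + 12))**2 = ((62 - 1)*(118 + 12))**2 = (61*130)**2 = 7930**2 = 62884900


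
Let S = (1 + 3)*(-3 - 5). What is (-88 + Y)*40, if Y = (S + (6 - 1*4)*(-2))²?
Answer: 48320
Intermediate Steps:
S = -32 (S = 4*(-8) = -32)
Y = 1296 (Y = (-32 + (6 - 1*4)*(-2))² = (-32 + (6 - 4)*(-2))² = (-32 + 2*(-2))² = (-32 - 4)² = (-36)² = 1296)
(-88 + Y)*40 = (-88 + 1296)*40 = 1208*40 = 48320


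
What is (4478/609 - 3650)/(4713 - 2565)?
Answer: -554593/327033 ≈ -1.6958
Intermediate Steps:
(4478/609 - 3650)/(4713 - 2565) = (4478*(1/609) - 3650)/2148 = (4478/609 - 3650)*(1/2148) = -2218372/609*1/2148 = -554593/327033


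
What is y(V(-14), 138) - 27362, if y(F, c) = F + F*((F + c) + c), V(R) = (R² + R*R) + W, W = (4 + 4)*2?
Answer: 252118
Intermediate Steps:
W = 16 (W = 8*2 = 16)
V(R) = 16 + 2*R² (V(R) = (R² + R*R) + 16 = (R² + R²) + 16 = 2*R² + 16 = 16 + 2*R²)
y(F, c) = F + F*(F + 2*c)
y(V(-14), 138) - 27362 = (16 + 2*(-14)²)*(1 + (16 + 2*(-14)²) + 2*138) - 27362 = (16 + 2*196)*(1 + (16 + 2*196) + 276) - 27362 = (16 + 392)*(1 + (16 + 392) + 276) - 27362 = 408*(1 + 408 + 276) - 27362 = 408*685 - 27362 = 279480 - 27362 = 252118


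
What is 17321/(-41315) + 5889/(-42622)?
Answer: -981559697/1760927930 ≈ -0.55741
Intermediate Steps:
17321/(-41315) + 5889/(-42622) = 17321*(-1/41315) + 5889*(-1/42622) = -17321/41315 - 5889/42622 = -981559697/1760927930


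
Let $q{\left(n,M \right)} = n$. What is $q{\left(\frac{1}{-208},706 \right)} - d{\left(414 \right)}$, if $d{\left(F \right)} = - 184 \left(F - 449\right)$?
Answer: $- \frac{1339521}{208} \approx -6440.0$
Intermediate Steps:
$d{\left(F \right)} = 82616 - 184 F$ ($d{\left(F \right)} = - 184 \left(-449 + F\right) = 82616 - 184 F$)
$q{\left(\frac{1}{-208},706 \right)} - d{\left(414 \right)} = \frac{1}{-208} - \left(82616 - 76176\right) = - \frac{1}{208} - \left(82616 - 76176\right) = - \frac{1}{208} - 6440 = - \frac{1339521}{208}$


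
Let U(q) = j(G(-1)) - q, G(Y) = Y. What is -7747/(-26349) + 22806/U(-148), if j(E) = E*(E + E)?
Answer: 100346224/658725 ≈ 152.33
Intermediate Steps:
j(E) = 2*E² (j(E) = E*(2*E) = 2*E²)
U(q) = 2 - q (U(q) = 2*(-1)² - q = 2*1 - q = 2 - q)
-7747/(-26349) + 22806/U(-148) = -7747/(-26349) + 22806/(2 - 1*(-148)) = -7747*(-1/26349) + 22806/(2 + 148) = 7747/26349 + 22806/150 = 7747/26349 + 22806*(1/150) = 7747/26349 + 3801/25 = 100346224/658725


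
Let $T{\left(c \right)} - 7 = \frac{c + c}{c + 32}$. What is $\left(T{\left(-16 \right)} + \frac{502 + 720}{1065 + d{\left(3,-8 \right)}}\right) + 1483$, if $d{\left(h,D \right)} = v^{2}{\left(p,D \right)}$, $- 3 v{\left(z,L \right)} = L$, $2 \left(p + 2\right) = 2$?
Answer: $\frac{14368710}{9649} \approx 1489.1$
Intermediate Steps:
$p = -1$ ($p = -2 + \frac{1}{2} \cdot 2 = -2 + 1 = -1$)
$T{\left(c \right)} = 7 + \frac{2 c}{32 + c}$ ($T{\left(c \right)} = 7 + \frac{c + c}{c + 32} = 7 + \frac{2 c}{32 + c}$)
$v{\left(z,L \right)} = - \frac{L}{3}$
$d{\left(h,D \right)} = \frac{D^{2}}{9}$ ($d{\left(h,D \right)} = \left(- \frac{D}{3}\right)^{2} = \frac{D^{2}}{9}$)
$\left(T{\left(-16 \right)} + \frac{502 + 720}{1065 + d{\left(3,-8 \right)}}\right) + 1483 = \left(\frac{224 + 9 \left(-16\right)}{32 - 16} + \frac{502 + 720}{1065 + \frac{\left(-8\right)^{2}}{9}}\right) + 1483 = \left(\frac{224 - 144}{16} + \frac{1222}{1065 + \frac{1}{9} \cdot 64}\right) + 1483 = \left(\frac{1}{16} \cdot 80 + \frac{1222}{1065 + \frac{64}{9}}\right) + 1483 = \left(5 + \frac{1222}{\frac{9649}{9}}\right) + 1483 = \left(5 + 1222 \cdot \frac{9}{9649}\right) + 1483 = \left(5 + \frac{10998}{9649}\right) + 1483 = \frac{59243}{9649} + 1483 = \frac{14368710}{9649}$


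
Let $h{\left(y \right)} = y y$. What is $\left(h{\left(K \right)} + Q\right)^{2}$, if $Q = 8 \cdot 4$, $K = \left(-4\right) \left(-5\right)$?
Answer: $186624$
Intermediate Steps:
$K = 20$
$h{\left(y \right)} = y^{2}$
$Q = 32$
$\left(h{\left(K \right)} + Q\right)^{2} = \left(20^{2} + 32\right)^{2} = \left(400 + 32\right)^{2} = 432^{2} = 186624$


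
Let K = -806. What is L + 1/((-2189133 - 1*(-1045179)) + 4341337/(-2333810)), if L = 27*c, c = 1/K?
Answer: -72085822954939/2151839154618062 ≈ -0.033500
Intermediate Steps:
c = -1/806 (c = 1/(-806) = -1/806 ≈ -0.0012407)
L = -27/806 (L = 27*(-1/806) = -27/806 ≈ -0.033499)
L + 1/((-2189133 - 1*(-1045179)) + 4341337/(-2333810)) = -27/806 + 1/((-2189133 - 1*(-1045179)) + 4341337/(-2333810)) = -27/806 + 1/((-2189133 + 1045179) + 4341337*(-1/2333810)) = -27/806 + 1/(-1143954 - 4341337/2333810) = -27/806 + 1/(-2669775626077/2333810) = -27/806 - 2333810/2669775626077 = -72085822954939/2151839154618062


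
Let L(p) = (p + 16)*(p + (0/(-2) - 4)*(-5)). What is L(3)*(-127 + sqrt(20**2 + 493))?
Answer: -55499 + 437*sqrt(893) ≈ -42440.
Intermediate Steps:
L(p) = (16 + p)*(20 + p) (L(p) = (16 + p)*(p + (0*(-1/2) - 4)*(-5)) = (16 + p)*(p + (0 - 4)*(-5)) = (16 + p)*(p - 4*(-5)) = (16 + p)*(p + 20) = (16 + p)*(20 + p))
L(3)*(-127 + sqrt(20**2 + 493)) = (320 + 3**2 + 36*3)*(-127 + sqrt(20**2 + 493)) = (320 + 9 + 108)*(-127 + sqrt(400 + 493)) = 437*(-127 + sqrt(893)) = -55499 + 437*sqrt(893)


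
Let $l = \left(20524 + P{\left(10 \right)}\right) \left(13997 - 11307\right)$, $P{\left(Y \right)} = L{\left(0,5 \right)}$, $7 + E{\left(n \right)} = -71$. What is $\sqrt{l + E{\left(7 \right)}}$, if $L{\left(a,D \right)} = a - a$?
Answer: $\sqrt{55209482} \approx 7430.3$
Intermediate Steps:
$E{\left(n \right)} = -78$ ($E{\left(n \right)} = -7 - 71 = -78$)
$L{\left(a,D \right)} = 0$
$P{\left(Y \right)} = 0$
$l = 55209560$ ($l = \left(20524 + 0\right) \left(13997 - 11307\right) = 20524 \cdot 2690 = 55209560$)
$\sqrt{l + E{\left(7 \right)}} = \sqrt{55209560 - 78} = \sqrt{55209482}$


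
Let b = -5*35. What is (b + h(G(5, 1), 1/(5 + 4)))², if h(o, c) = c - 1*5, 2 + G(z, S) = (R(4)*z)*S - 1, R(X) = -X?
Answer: 2621161/81 ≈ 32360.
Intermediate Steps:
G(z, S) = -3 - 4*S*z (G(z, S) = -2 + (((-1*4)*z)*S - 1) = -2 + ((-4*z)*S - 1) = -2 + (-4*S*z - 1) = -2 + (-1 - 4*S*z) = -3 - 4*S*z)
h(o, c) = -5 + c (h(o, c) = c - 5 = -5 + c)
b = -175
(b + h(G(5, 1), 1/(5 + 4)))² = (-175 + (-5 + 1/(5 + 4)))² = (-175 + (-5 + 1/9))² = (-175 + (-5 + ⅑))² = (-175 - 44/9)² = (-1619/9)² = 2621161/81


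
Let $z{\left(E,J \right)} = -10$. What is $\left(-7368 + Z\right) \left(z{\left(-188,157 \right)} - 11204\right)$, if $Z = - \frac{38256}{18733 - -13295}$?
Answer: $\frac{220561213320}{2669} \approx 8.2638 \cdot 10^{7}$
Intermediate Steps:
$Z = - \frac{3188}{2669}$ ($Z = - \frac{38256}{18733 + 13295} = - \frac{38256}{32028} = \left(-38256\right) \frac{1}{32028} = - \frac{3188}{2669} \approx -1.1945$)
$\left(-7368 + Z\right) \left(z{\left(-188,157 \right)} - 11204\right) = \left(-7368 - \frac{3188}{2669}\right) \left(-10 - 11204\right) = \left(- \frac{19668380}{2669}\right) \left(-11214\right) = \frac{220561213320}{2669}$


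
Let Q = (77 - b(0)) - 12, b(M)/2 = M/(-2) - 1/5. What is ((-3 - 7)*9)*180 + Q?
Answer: -80673/5 ≈ -16135.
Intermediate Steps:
b(M) = -⅖ - M (b(M) = 2*(M/(-2) - 1/5) = 2*(M*(-½) - 1*⅕) = 2*(-M/2 - ⅕) = 2*(-⅕ - M/2) = -⅖ - M)
Q = 327/5 (Q = (77 - (-⅖ - 1*0)) - 12 = (77 - (-⅖ + 0)) - 12 = (77 - 1*(-⅖)) - 12 = (77 + ⅖) - 12 = 387/5 - 12 = 327/5 ≈ 65.400)
((-3 - 7)*9)*180 + Q = ((-3 - 7)*9)*180 + 327/5 = -10*9*180 + 327/5 = -90*180 + 327/5 = -16200 + 327/5 = -80673/5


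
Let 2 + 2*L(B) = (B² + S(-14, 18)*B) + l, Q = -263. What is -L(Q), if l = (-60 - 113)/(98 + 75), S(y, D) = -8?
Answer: -35635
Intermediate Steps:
l = -1 (l = -173/173 = -173*1/173 = -1)
L(B) = -3/2 + B²/2 - 4*B (L(B) = -1 + ((B² - 8*B) - 1)/2 = -1 + (-1 + B² - 8*B)/2 = -1 + (-½ + B²/2 - 4*B) = -3/2 + B²/2 - 4*B)
-L(Q) = -(-3/2 + (½)*(-263)² - 4*(-263)) = -(-3/2 + (½)*69169 + 1052) = -(-3/2 + 69169/2 + 1052) = -1*35635 = -35635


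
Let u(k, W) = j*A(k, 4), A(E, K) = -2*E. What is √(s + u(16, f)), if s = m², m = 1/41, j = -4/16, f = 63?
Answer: √13449/41 ≈ 2.8285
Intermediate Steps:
j = -¼ (j = -4*1/16 = -¼ ≈ -0.25000)
m = 1/41 ≈ 0.024390
u(k, W) = k/2 (u(k, W) = -(-1)*k/2 = k/2)
s = 1/1681 (s = (1/41)² = 1/1681 ≈ 0.00059488)
√(s + u(16, f)) = √(1/1681 + (½)*16) = √(1/1681 + 8) = √(13449/1681) = √13449/41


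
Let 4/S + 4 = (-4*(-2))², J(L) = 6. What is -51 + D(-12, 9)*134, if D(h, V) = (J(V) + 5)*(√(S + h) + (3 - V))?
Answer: -8895 + 1474*I*√2685/15 ≈ -8895.0 + 5091.9*I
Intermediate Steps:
S = 1/15 (S = 4/(-4 + (-4*(-2))²) = 4/(-4 + 8²) = 4/(-4 + 64) = 4/60 = 4*(1/60) = 1/15 ≈ 0.066667)
D(h, V) = 33 - 11*V + 11*√(1/15 + h) (D(h, V) = (6 + 5)*(√(1/15 + h) + (3 - V)) = 11*(3 + √(1/15 + h) - V) = 33 - 11*V + 11*√(1/15 + h))
-51 + D(-12, 9)*134 = -51 + (33 - 11*9 + 11*√(15 + 225*(-12))/15)*134 = -51 + (33 - 99 + 11*√(15 - 2700)/15)*134 = -51 + (33 - 99 + 11*√(-2685)/15)*134 = -51 + (33 - 99 + 11*(I*√2685)/15)*134 = -51 + (33 - 99 + 11*I*√2685/15)*134 = -51 + (-66 + 11*I*√2685/15)*134 = -51 + (-8844 + 1474*I*√2685/15) = -8895 + 1474*I*√2685/15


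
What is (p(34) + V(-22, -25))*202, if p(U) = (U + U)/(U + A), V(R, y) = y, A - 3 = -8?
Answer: -132714/29 ≈ -4576.3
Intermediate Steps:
A = -5 (A = 3 - 8 = -5)
p(U) = 2*U/(-5 + U) (p(U) = (U + U)/(U - 5) = (2*U)/(-5 + U) = 2*U/(-5 + U))
(p(34) + V(-22, -25))*202 = (2*34/(-5 + 34) - 25)*202 = (2*34/29 - 25)*202 = (2*34*(1/29) - 25)*202 = (68/29 - 25)*202 = -657/29*202 = -132714/29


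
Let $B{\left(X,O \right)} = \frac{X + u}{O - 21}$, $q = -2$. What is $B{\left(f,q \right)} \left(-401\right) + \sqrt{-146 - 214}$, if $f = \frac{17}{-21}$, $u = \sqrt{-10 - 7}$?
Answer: $- \frac{6817}{483} + 6 i \sqrt{10} + \frac{401 i \sqrt{17}}{23} \approx -14.114 + 90.859 i$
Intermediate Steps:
$u = i \sqrt{17}$ ($u = \sqrt{-17} = i \sqrt{17} \approx 4.1231 i$)
$f = - \frac{17}{21}$ ($f = 17 \left(- \frac{1}{21}\right) = - \frac{17}{21} \approx -0.80952$)
$B{\left(X,O \right)} = \frac{X + i \sqrt{17}}{-21 + O}$ ($B{\left(X,O \right)} = \frac{X + i \sqrt{17}}{O - 21} = \frac{X + i \sqrt{17}}{-21 + O}$)
$B{\left(f,q \right)} \left(-401\right) + \sqrt{-146 - 214} = \frac{- \frac{17}{21} + i \sqrt{17}}{-21 - 2} \left(-401\right) + \sqrt{-146 - 214} = \frac{- \frac{17}{21} + i \sqrt{17}}{-23} \left(-401\right) + \sqrt{-360} = - \frac{- \frac{17}{21} + i \sqrt{17}}{23} \left(-401\right) + 6 i \sqrt{10} = \left(\frac{17}{483} - \frac{i \sqrt{17}}{23}\right) \left(-401\right) + 6 i \sqrt{10} = \left(- \frac{6817}{483} + \frac{401 i \sqrt{17}}{23}\right) + 6 i \sqrt{10} = - \frac{6817}{483} + 6 i \sqrt{10} + \frac{401 i \sqrt{17}}{23}$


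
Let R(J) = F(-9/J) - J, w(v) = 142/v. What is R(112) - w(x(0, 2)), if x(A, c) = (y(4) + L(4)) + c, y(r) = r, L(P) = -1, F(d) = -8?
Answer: -742/5 ≈ -148.40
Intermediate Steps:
x(A, c) = 3 + c (x(A, c) = (4 - 1) + c = 3 + c)
R(J) = -8 - J
R(112) - w(x(0, 2)) = (-8 - 1*112) - 142/(3 + 2) = (-8 - 112) - 142/5 = -120 - 142/5 = -742/5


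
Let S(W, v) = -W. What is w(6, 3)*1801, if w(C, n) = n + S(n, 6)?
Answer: 0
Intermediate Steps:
w(C, n) = 0 (w(C, n) = n - n = 0)
w(6, 3)*1801 = 0*1801 = 0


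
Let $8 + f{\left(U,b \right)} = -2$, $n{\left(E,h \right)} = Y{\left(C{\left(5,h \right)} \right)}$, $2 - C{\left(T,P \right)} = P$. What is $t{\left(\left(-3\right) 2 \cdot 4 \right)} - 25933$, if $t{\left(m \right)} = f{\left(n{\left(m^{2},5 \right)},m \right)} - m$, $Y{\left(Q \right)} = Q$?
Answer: $-25919$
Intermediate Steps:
$C{\left(T,P \right)} = 2 - P$
$n{\left(E,h \right)} = 2 - h$
$f{\left(U,b \right)} = -10$ ($f{\left(U,b \right)} = -8 - 2 = -10$)
$t{\left(m \right)} = -10 - m$
$t{\left(\left(-3\right) 2 \cdot 4 \right)} - 25933 = \left(-10 - \left(-3\right) 2 \cdot 4\right) - 25933 = \left(-10 - \left(-6\right) 4\right) - 25933 = \left(-10 - -24\right) - 25933 = \left(-10 + 24\right) - 25933 = 14 - 25933 = -25919$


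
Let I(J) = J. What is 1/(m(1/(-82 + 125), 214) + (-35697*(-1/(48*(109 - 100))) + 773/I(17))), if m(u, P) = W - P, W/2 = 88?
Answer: 2448/220571 ≈ 0.011098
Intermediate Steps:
W = 176 (W = 2*88 = 176)
m(u, P) = 176 - P
1/(m(1/(-82 + 125), 214) + (-35697*(-1/(48*(109 - 100))) + 773/I(17))) = 1/((176 - 1*214) + (-35697*(-1/(48*(109 - 100))) + 773/17)) = 1/((176 - 214) + (-35697/(9*(-48)) + 773*(1/17))) = 1/(-38 + (-35697/(-432) + 773/17)) = 1/(-38 + (-35697*(-1/432) + 773/17)) = 1/(-38 + (11899/144 + 773/17)) = 1/(-38 + 313595/2448) = 1/(220571/2448) = 2448/220571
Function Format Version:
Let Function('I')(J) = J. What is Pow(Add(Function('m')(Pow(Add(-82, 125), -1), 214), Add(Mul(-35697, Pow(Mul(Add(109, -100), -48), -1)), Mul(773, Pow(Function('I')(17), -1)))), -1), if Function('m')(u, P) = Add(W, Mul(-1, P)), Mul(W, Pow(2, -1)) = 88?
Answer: Rational(2448, 220571) ≈ 0.011098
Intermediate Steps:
W = 176 (W = Mul(2, 88) = 176)
Function('m')(u, P) = Add(176, Mul(-1, P))
Pow(Add(Function('m')(Pow(Add(-82, 125), -1), 214), Add(Mul(-35697, Pow(Mul(Add(109, -100), -48), -1)), Mul(773, Pow(Function('I')(17), -1)))), -1) = Pow(Add(Add(176, Mul(-1, 214)), Add(Mul(-35697, Pow(Mul(Add(109, -100), -48), -1)), Mul(773, Pow(17, -1)))), -1) = Pow(Add(Add(176, -214), Add(Mul(-35697, Pow(Mul(9, -48), -1)), Mul(773, Rational(1, 17)))), -1) = Pow(Add(-38, Add(Mul(-35697, Pow(-432, -1)), Rational(773, 17))), -1) = Pow(Add(-38, Add(Mul(-35697, Rational(-1, 432)), Rational(773, 17))), -1) = Pow(Add(-38, Add(Rational(11899, 144), Rational(773, 17))), -1) = Pow(Add(-38, Rational(313595, 2448)), -1) = Pow(Rational(220571, 2448), -1) = Rational(2448, 220571)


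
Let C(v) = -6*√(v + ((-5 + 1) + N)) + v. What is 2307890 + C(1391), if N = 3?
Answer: 2309281 - 6*√1390 ≈ 2.3091e+6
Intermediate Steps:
C(v) = v - 6*√(-1 + v) (C(v) = -6*√(v + ((-5 + 1) + 3)) + v = -6*√(v + (-4 + 3)) + v = -6*√(v - 1) + v = -6*√(-1 + v) + v = v - 6*√(-1 + v))
2307890 + C(1391) = 2307890 + (1391 - 6*√(-1 + 1391)) = 2307890 + (1391 - 6*√1390) = 2309281 - 6*√1390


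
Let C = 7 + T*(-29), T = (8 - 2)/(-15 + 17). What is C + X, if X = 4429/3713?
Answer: -292611/3713 ≈ -78.807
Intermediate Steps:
X = 4429/3713 (X = 4429*(1/3713) = 4429/3713 ≈ 1.1928)
T = 3 (T = 6/2 = 6*(½) = 3)
C = -80 (C = 7 + 3*(-29) = 7 - 87 = -80)
C + X = -80 + 4429/3713 = -292611/3713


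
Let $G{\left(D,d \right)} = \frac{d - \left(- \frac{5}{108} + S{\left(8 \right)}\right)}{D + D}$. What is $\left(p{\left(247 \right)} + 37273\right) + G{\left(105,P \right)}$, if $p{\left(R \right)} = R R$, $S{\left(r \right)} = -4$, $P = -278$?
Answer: $\frac{2229006173}{22680} \approx 98281.0$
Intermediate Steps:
$G{\left(D,d \right)} = \frac{\frac{437}{108} + d}{2 D}$ ($G{\left(D,d \right)} = \frac{d - \left(-4 + \frac{10}{-216}\right)}{D + D} = \frac{d + \left(\left(-10\right) \left(- \frac{1}{216}\right) + 4\right)}{2 D} = \left(d + \left(\frac{5}{108} + 4\right)\right) \frac{1}{2 D} = \left(d + \frac{437}{108}\right) \frac{1}{2 D} = \left(\frac{437}{108} + d\right) \frac{1}{2 D} = \frac{\frac{437}{108} + d}{2 D}$)
$p{\left(R \right)} = R^{2}$
$\left(p{\left(247 \right)} + 37273\right) + G{\left(105,P \right)} = \left(247^{2} + 37273\right) + \frac{437 + 108 \left(-278\right)}{216 \cdot 105} = \left(61009 + 37273\right) + \frac{1}{216} \cdot \frac{1}{105} \left(437 - 30024\right) = 98282 + \frac{1}{216} \cdot \frac{1}{105} \left(-29587\right) = 98282 - \frac{29587}{22680} = \frac{2229006173}{22680}$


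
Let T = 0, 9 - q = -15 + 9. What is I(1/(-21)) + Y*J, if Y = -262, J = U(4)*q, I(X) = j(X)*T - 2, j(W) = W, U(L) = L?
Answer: -15722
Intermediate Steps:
q = 15 (q = 9 - (-15 + 9) = 9 - 1*(-6) = 9 + 6 = 15)
I(X) = -2 (I(X) = X*0 - 2 = 0 - 2 = -2)
J = 60 (J = 4*15 = 60)
I(1/(-21)) + Y*J = -2 - 262*60 = -2 - 15720 = -15722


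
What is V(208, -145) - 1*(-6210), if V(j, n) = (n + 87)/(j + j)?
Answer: 1291651/208 ≈ 6209.9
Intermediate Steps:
V(j, n) = (87 + n)/(2*j) (V(j, n) = (87 + n)/((2*j)) = (87 + n)*(1/(2*j)) = (87 + n)/(2*j))
V(208, -145) - 1*(-6210) = (½)*(87 - 145)/208 - 1*(-6210) = (½)*(1/208)*(-58) + 6210 = -29/208 + 6210 = 1291651/208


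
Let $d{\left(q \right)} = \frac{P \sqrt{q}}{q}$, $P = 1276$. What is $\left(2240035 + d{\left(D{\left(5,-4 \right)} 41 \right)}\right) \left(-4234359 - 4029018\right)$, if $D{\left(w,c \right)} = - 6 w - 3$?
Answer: $-18510253698195 + \frac{319517244 i \sqrt{1353}}{41} \approx -1.851 \cdot 10^{13} + 2.8665 \cdot 10^{8} i$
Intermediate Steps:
$D{\left(w,c \right)} = -3 - 6 w$
$d{\left(q \right)} = \frac{1276}{\sqrt{q}}$ ($d{\left(q \right)} = \frac{1276 \sqrt{q}}{q} = \frac{1276}{\sqrt{q}}$)
$\left(2240035 + d{\left(D{\left(5,-4 \right)} 41 \right)}\right) \left(-4234359 - 4029018\right) = \left(2240035 + \frac{1276}{\sqrt{41} \sqrt{-3 - 30}}\right) \left(-4234359 - 4029018\right) = \left(2240035 + \frac{1276}{\sqrt{41} \sqrt{-3 - 30}}\right) \left(-8263377\right) = \left(2240035 + \frac{1276}{i \sqrt{1353}}\right) \left(-8263377\right) = \left(2240035 + 1276 \left(- \frac{i \sqrt{1353}}{1353}\right)\right) \left(-8263377\right) = \left(2240035 - \frac{116 i \sqrt{1353}}{123}\right) \left(-8263377\right) = -18510253698195 + \frac{319517244 i \sqrt{1353}}{41}$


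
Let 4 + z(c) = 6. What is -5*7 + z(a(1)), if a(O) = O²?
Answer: -33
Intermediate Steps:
z(c) = 2 (z(c) = -4 + 6 = 2)
-5*7 + z(a(1)) = -5*7 + 2 = -35 + 2 = -33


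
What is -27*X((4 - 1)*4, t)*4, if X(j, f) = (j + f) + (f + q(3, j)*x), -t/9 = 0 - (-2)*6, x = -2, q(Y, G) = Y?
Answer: 22680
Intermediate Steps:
t = -108 (t = -9*(0 - (-2)*6) = -9*(0 - 1*(-12)) = -9*(0 + 12) = -9*12 = -108)
X(j, f) = -6 + j + 2*f (X(j, f) = (j + f) + (f + 3*(-2)) = (f + j) + (f - 6) = (f + j) + (-6 + f) = -6 + j + 2*f)
-27*X((4 - 1)*4, t)*4 = -27*(-6 + (4 - 1)*4 + 2*(-108))*4 = -27*(-6 + 3*4 - 216)*4 = -27*(-6 + 12 - 216)*4 = -27*(-210)*4 = 5670*4 = 22680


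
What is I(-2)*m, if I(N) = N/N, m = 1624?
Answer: 1624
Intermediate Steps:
I(N) = 1
I(-2)*m = 1*1624 = 1624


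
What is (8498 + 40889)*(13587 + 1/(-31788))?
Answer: 21330420870785/31788 ≈ 6.7102e+8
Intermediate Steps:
(8498 + 40889)*(13587 + 1/(-31788)) = 49387*(13587 - 1/31788) = 49387*(431903555/31788) = 21330420870785/31788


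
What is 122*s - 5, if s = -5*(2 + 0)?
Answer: -1225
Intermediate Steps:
s = -10 (s = -5*2 = -10)
122*s - 5 = 122*(-10) - 5 = -1220 - 5 = -1225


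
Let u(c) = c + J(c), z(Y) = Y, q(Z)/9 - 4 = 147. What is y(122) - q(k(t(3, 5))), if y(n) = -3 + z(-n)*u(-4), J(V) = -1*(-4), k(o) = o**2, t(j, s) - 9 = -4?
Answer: -1362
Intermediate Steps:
t(j, s) = 5 (t(j, s) = 9 - 4 = 5)
q(Z) = 1359 (q(Z) = 36 + 9*147 = 36 + 1323 = 1359)
J(V) = 4
u(c) = 4 + c (u(c) = c + 4 = 4 + c)
y(n) = -3 (y(n) = -3 + (-n)*(4 - 4) = -3 - n*0 = -3 + 0 = -3)
y(122) - q(k(t(3, 5))) = -3 - 1*1359 = -3 - 1359 = -1362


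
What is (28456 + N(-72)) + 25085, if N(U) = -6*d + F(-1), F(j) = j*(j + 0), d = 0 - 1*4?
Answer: 53566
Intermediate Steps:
d = -4 (d = 0 - 4 = -4)
F(j) = j² (F(j) = j*j = j²)
N(U) = 25 (N(U) = -6*(-4) + (-1)² = 24 + 1 = 25)
(28456 + N(-72)) + 25085 = (28456 + 25) + 25085 = 28481 + 25085 = 53566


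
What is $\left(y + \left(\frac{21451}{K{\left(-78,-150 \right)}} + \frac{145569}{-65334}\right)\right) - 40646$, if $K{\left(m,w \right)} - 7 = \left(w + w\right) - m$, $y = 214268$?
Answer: $\frac{812467489617}{4682270} \approx 1.7352 \cdot 10^{5}$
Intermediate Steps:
$K{\left(m,w \right)} = 7 - m + 2 w$ ($K{\left(m,w \right)} = 7 - \left(m - 2 w\right) = 7 - m + 2 w$)
$\left(y + \left(\frac{21451}{K{\left(-78,-150 \right)}} + \frac{145569}{-65334}\right)\right) - 40646 = \left(214268 + \left(\frac{21451}{7 - -78 + 2 \left(-150\right)} + \frac{145569}{-65334}\right)\right) - 40646 = \left(214268 + \left(\frac{21451}{7 + 78 - 300} + 145569 \left(- \frac{1}{65334}\right)\right)\right) - 40646 = \left(214268 + \left(\frac{21451}{-215} - \frac{48523}{21778}\right)\right) - 40646 = \left(214268 + \left(21451 \left(- \frac{1}{215}\right) - \frac{48523}{21778}\right)\right) - 40646 = \left(214268 - \frac{477592323}{4682270}\right) - 40646 = \frac{1002783036037}{4682270} - 40646 = \frac{812467489617}{4682270}$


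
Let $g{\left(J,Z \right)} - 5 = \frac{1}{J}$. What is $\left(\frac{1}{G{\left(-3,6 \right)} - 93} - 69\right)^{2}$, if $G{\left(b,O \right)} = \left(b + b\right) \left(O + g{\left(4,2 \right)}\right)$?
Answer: $\frac{490666801}{103041} \approx 4761.9$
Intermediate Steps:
$g{\left(J,Z \right)} = 5 + \frac{1}{J}$
$G{\left(b,O \right)} = 2 b \left(\frac{21}{4} + O\right)$ ($G{\left(b,O \right)} = \left(b + b\right) \left(O + \left(5 + \frac{1}{4}\right)\right) = 2 b \left(O + \left(5 + \frac{1}{4}\right)\right) = 2 b \left(O + \frac{21}{4}\right) = 2 b \left(\frac{21}{4} + O\right)$)
$\left(\frac{1}{G{\left(-3,6 \right)} - 93} - 69\right)^{2} = \left(\frac{1}{\frac{1}{2} \left(-3\right) \left(21 + 4 \cdot 6\right) - 93} - 69\right)^{2} = \left(\frac{1}{\frac{1}{2} \left(-3\right) \left(21 + 24\right) - 93} - 69\right)^{2} = \left(\frac{1}{\frac{1}{2} \left(-3\right) 45 - 93} - 69\right)^{2} = \left(\frac{1}{- \frac{135}{2} - 93} - 69\right)^{2} = \left(\frac{1}{- \frac{321}{2}} - 69\right)^{2} = \left(- \frac{2}{321} - 69\right)^{2} = \left(- \frac{22151}{321}\right)^{2} = \frac{490666801}{103041}$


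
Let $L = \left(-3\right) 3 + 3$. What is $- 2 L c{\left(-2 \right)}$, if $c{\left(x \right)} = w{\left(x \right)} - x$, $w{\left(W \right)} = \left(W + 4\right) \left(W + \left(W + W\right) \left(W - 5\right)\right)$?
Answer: $648$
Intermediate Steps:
$w{\left(W \right)} = \left(4 + W\right) \left(W + 2 W \left(-5 + W\right)\right)$
$c{\left(x \right)} = - x + x \left(-36 - x + 2 x^{2}\right)$ ($c{\left(x \right)} = x \left(-36 - x + 2 x^{2}\right) - x = - x + x \left(-36 - x + 2 x^{2}\right)$)
$L = -6$ ($L = -9 + 3 = -6$)
$- 2 L c{\left(-2 \right)} = \left(-2\right) \left(-6\right) \left(- 2 \left(-37 - -2 + 2 \left(-2\right)^{2}\right)\right) = 12 \left(- 2 \left(-37 + 2 + 2 \cdot 4\right)\right) = 12 \left(- 2 \left(-37 + 2 + 8\right)\right) = 12 \left(\left(-2\right) \left(-27\right)\right) = 12 \cdot 54 = 648$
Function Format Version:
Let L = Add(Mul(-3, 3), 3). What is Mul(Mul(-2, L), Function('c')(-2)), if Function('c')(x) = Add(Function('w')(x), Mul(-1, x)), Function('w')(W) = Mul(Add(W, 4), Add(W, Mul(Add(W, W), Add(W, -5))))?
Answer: 648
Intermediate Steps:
Function('w')(W) = Mul(Add(4, W), Add(W, Mul(2, W, Add(-5, W)))) (Function('w')(W) = Mul(Add(4, W), Add(W, Mul(Mul(2, W), Add(-5, W)))) = Mul(Add(4, W), Add(W, Mul(2, W, Add(-5, W)))))
Function('c')(x) = Add(Mul(-1, x), Mul(x, Add(-36, Mul(-1, x), Mul(2, Pow(x, 2))))) (Function('c')(x) = Add(Mul(x, Add(-36, Mul(-1, x), Mul(2, Pow(x, 2)))), Mul(-1, x)) = Add(Mul(-1, x), Mul(x, Add(-36, Mul(-1, x), Mul(2, Pow(x, 2))))))
L = -6 (L = Add(-9, 3) = -6)
Mul(Mul(-2, L), Function('c')(-2)) = Mul(Mul(-2, -6), Mul(-2, Add(-37, Mul(-1, -2), Mul(2, Pow(-2, 2))))) = Mul(12, Mul(-2, Add(-37, 2, Mul(2, 4)))) = Mul(12, Mul(-2, Add(-37, 2, 8))) = Mul(12, Mul(-2, -27)) = Mul(12, 54) = 648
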